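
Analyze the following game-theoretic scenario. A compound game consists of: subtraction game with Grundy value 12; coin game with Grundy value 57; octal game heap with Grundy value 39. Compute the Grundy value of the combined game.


By the Sprague-Grundy theorem, the Grundy value of a sum of games is the XOR of individual Grundy values.
subtraction game: Grundy value = 12. Running XOR: 0 XOR 12 = 12
coin game: Grundy value = 57. Running XOR: 12 XOR 57 = 53
octal game heap: Grundy value = 39. Running XOR: 53 XOR 39 = 18
The combined Grundy value is 18.

18


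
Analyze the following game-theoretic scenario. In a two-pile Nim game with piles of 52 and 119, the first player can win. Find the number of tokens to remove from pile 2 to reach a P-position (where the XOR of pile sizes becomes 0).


Piles: 52 and 119
Current XOR: 52 XOR 119 = 67 (non-zero, so this is an N-position).
To make the XOR zero, we need to find a move that balances the piles.
For pile 2 (size 119): target = 119 XOR 67 = 52
We reduce pile 2 from 119 to 52.
Tokens removed: 119 - 52 = 67
Verification: 52 XOR 52 = 0

67


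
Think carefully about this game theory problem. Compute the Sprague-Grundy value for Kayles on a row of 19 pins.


Kayles: a move removes 1 or 2 adjacent pins from a contiguous row.
Removing pins from a row of k leaves two independent rows (a, b) with a + b = k - 1 (one pin) or a + b = k - 2 (two pins); an end removal gives a = 0.
By Sprague-Grundy, G(k) = mex{ G(a) XOR G(b) } over all these splits. G(0) = 0.
G(1): splits (0,0):0^0=0 -> mex({0}) = 1
G(2): splits (0,1):0^1=1 (0,0):0^0=0 -> mex({0, 1}) = 2
G(3): splits (0,2):0^2=2 (1,1):1^1=0 (0,1):0^1=1 -> mex({0, 1, 2}) = 3
G(4): splits (0,3):0^3=3 (1,2):1^2=3 (0,2):0^2=2 (1,1):1^1=0 -> mex({0, 2, 3}) = 1
G(5): splits (0,4):0^1=1 (1,3):1^3=2 (2,2):2^2=0 (0,3):0^3=3 (1,2):1^2=3 -> mex({0, 1, 2, 3}) = 4
G(6) = mex({0, 1, 2, 4}) = 3
G(7) = mex({0, 1, 3, 4, 5}) = 2
G(8) = mex({0, 2, 3, 5, 6}) = 1
G(9) = mex({0, 1, 2, 3, 6, 7}) = 4
G(10) = mex({0, 1, 3, 4, 5, 7}) = 2
G(11) = mex({0, 1, 2, 3, 4, 5}) = 6
G(12) = mex({0, 1, 2, 3, 5, 6, 7}) = 4
G(13) = mex({0, 2, 3, 4, 6, 7}) = 1
G(14) = mex({0, 1, 4, 5, 6, 7}) = 2
G(15) = mex({0, 1, 2, 3, 4, 5, 6}) = 7
G(16) = mex({0, 2, 3, 5, 6, 7}) = 1
G(17) = mex({0, 1, 2, 3, 5, 6, 7}) = 4
G(18) = mex({0, 1, 2, 4, 5, 6}) = 3
G(19) = mex({0, 1, 3, 4, 5, 7}) = 2
Therefore G(19) = 2.

2


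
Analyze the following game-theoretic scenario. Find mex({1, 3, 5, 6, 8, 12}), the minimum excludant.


Set = {1, 3, 5, 6, 8, 12}
0 is NOT in the set. This is the mex.
mex = 0

0


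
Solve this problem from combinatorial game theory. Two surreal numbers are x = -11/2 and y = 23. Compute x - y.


x = -11/2, y = 23
Converting to common denominator: 2
x = -11/2, y = 46/2
x - y = -11/2 - 23 = -57/2

-57/2


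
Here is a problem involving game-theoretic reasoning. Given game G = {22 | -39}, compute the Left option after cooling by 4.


Original game: {22 | -39} (a switch {a | b} with a > b).
Cooling by t (for t below the temperature (a - b)/2 = 61/2) taxes each move by t: {a | b} cooled by t is {a - t | b + t}.
Cooling amount: t = 4
Cooled Left option: 22 - 4 = 18
Cooled Right option: -39 + 4 = -35
Cooled game: {18 | -35}
Left option = 18

18


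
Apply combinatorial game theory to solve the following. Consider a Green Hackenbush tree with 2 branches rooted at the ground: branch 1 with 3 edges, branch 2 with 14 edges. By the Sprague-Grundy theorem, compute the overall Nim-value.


The tree has 2 branches from the ground vertex.
In Green Hackenbush, the Nim-value of a simple path of length k is k.
Branch 1: length 3, Nim-value = 3
Branch 2: length 14, Nim-value = 14
Total Nim-value = XOR of all branch values:
0 XOR 3 = 3
3 XOR 14 = 13
Nim-value of the tree = 13

13


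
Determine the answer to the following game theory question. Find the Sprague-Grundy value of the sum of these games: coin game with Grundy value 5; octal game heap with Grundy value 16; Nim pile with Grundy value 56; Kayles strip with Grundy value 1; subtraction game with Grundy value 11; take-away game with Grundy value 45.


By the Sprague-Grundy theorem, the Grundy value of a sum of games is the XOR of individual Grundy values.
coin game: Grundy value = 5. Running XOR: 0 XOR 5 = 5
octal game heap: Grundy value = 16. Running XOR: 5 XOR 16 = 21
Nim pile: Grundy value = 56. Running XOR: 21 XOR 56 = 45
Kayles strip: Grundy value = 1. Running XOR: 45 XOR 1 = 44
subtraction game: Grundy value = 11. Running XOR: 44 XOR 11 = 39
take-away game: Grundy value = 45. Running XOR: 39 XOR 45 = 10
The combined Grundy value is 10.

10


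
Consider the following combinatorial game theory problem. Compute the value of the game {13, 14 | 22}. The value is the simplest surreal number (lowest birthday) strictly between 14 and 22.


Left options: {13, 14}, max = 14
Right options: {22}, min = 22
All options are numbers and max(Left) < min(Right), so by the simplicity theorem the value is the simplest (earliest-born) number strictly between 14 and 22.
Integers 15 through 21 all lie strictly between 14 and 22.
Among integers, the simplest (lowest birthday = smallest |n|; 0 is born on day 0, +-n on day n) is 15.
No non-integer in the interval can be simpler: if x is a non-integer in the interval, then floor(x) or ceil(x) also lies in the interval (the interval contains an integer), and both are proper prefixes of x's sign expansion, i.e. born earlier. So the game value is 15.
Game value = 15

15


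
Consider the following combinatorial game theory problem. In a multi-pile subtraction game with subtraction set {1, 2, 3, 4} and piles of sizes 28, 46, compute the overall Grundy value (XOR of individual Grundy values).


Subtraction set: {1, 2, 3, 4}
For this subtraction set, G(n) = n mod 5 (period = max + 1 = 5).
Pile 1 (size 28): G(28) = 28 mod 5 = 3
Pile 2 (size 46): G(46) = 46 mod 5 = 1
Total Grundy value = XOR of all: 3 XOR 1 = 2

2


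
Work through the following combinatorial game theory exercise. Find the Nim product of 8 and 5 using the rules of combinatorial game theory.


Nim multiplication is bilinear over XOR: (u XOR v) * w = (u*w) XOR (v*w).
So we split each operand into its bit components and XOR the pairwise Nim products.
8 = 8 (as XOR of powers of 2).
5 = 1 + 4 (as XOR of powers of 2).
Using the standard Nim-product table on single bits:
  2*2 = 3,   2*4 = 8,   2*8 = 12,
  4*4 = 6,   4*8 = 11,  8*8 = 13,
and  1*x = x (identity), k*l = l*k (commutative).
Pairwise Nim products:
  8 * 1 = 8
  8 * 4 = 11
XOR them: 8 XOR 11 = 3.
Result: 8 * 5 = 3 (in Nim).

3


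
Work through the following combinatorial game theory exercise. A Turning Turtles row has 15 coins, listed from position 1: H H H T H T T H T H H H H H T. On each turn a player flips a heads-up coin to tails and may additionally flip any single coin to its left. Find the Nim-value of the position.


Coins: H H H T H T T H T H H H H H T
Key fact: a single head at position k behaves exactly like a Nim heap of size k (turning it to T and optionally flipping a coin at j < k corresponds to moving the heap from k to j, or to 0), and heads combine as a disjunctive sum (two heads at the same place would cancel, matching j XOR j = 0). So the Nim-value is the XOR of the 1-indexed positions of the heads.
Face-up positions (1-indexed): [1, 2, 3, 5, 8, 10, 11, 12, 13, 14]
XOR 0 with 1: 0 XOR 1 = 1
XOR 1 with 2: 1 XOR 2 = 3
XOR 3 with 3: 3 XOR 3 = 0
XOR 0 with 5: 0 XOR 5 = 5
XOR 5 with 8: 5 XOR 8 = 13
XOR 13 with 10: 13 XOR 10 = 7
XOR 7 with 11: 7 XOR 11 = 12
XOR 12 with 12: 12 XOR 12 = 0
XOR 0 with 13: 0 XOR 13 = 13
XOR 13 with 14: 13 XOR 14 = 3
Nim-value = 3

3


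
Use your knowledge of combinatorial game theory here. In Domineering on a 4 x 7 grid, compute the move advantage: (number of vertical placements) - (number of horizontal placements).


Board is 4 x 7 (rows x cols).
Left (vertical) placements: (rows-1) * cols = 3 * 7 = 21
Right (horizontal) placements: rows * (cols-1) = 4 * 6 = 24
Advantage = Left - Right = 21 - 24 = -3

-3


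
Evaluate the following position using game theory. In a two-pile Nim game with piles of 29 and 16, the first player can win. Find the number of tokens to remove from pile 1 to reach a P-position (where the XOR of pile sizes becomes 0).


Piles: 29 and 16
Current XOR: 29 XOR 16 = 13 (non-zero, so this is an N-position).
To make the XOR zero, we need to find a move that balances the piles.
For pile 1 (size 29): target = 29 XOR 13 = 16
We reduce pile 1 from 29 to 16.
Tokens removed: 29 - 16 = 13
Verification: 16 XOR 16 = 0

13


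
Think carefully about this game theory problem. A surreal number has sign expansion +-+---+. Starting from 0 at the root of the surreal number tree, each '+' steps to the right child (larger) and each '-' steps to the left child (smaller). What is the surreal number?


Sign expansion: +-+---+
Rule: track bounds (lo, hi), initially (-inf, +inf). On '+', the current value becomes lo and we move to the simplest number in (value, hi): value + 1 if hi = +inf, otherwise the midpoint (value + hi)/2. On '-', the current value becomes hi and we move to value - 1 if lo = -inf, otherwise the midpoint (lo + value)/2.
Start at 0.
Step 1: sign = +, move right. Bounds: (0, +inf). Value = 1
Step 2: sign = -, move left. Bounds: (0, 1). Value = 1/2
Step 3: sign = +, move right. Bounds: (1/2, 1). Value = 3/4
Step 4: sign = -, move left. Bounds: (1/2, 3/4). Value = 5/8
Step 5: sign = -, move left. Bounds: (1/2, 5/8). Value = 9/16
Step 6: sign = -, move left. Bounds: (1/2, 9/16). Value = 17/32
Step 7: sign = +, move right. Bounds: (17/32, 9/16). Value = 35/64
The surreal number with sign expansion +-+---+ is 35/64.

35/64


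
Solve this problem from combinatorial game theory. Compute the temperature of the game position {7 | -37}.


The game is {7 | -37}, a switch {a | b} with numbers a > b.
Cooling {a | b} by t gives {a - t | b + t}, which stops being hot when a - t = b + t, i.e. at t = (a - b)/2. So the temperature of a switch is (a - b)/2.
Temperature = (Left option - Right option) / 2
= (7 - (-37)) / 2
= 44 / 2
= 22

22


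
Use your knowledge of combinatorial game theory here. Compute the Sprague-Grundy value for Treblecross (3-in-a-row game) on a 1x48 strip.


Treblecross: place X on empty cells; 3-in-a-row wins.
Playing within two cells of an existing X lets the opponent win at once, so sensible play treats the cells i-2..i+2 around each X as dead. The player left with no safe cell loses, so this is a normal-play take-away game on strips of safe cells.
Placing X at cell i (0-indexed) of a strip of k safe cells leaves independent strips of sizes max(0, i-2) and max(0, k-i-3). Hence G(k) = mex{ G(max(0,i-2)) XOR G(max(0,k-i-3)) : 0 <= i < k }, with G(0) = 0.
G(1): splits (0,0):0^0=0 -> mex({0}) = 1
G(2): splits (0,0):0^0=0 -> mex({0}) = 1
G(3): splits (0,0):0^0=0 -> mex({0}) = 1
G(4): splits (0,1):0^1=1 (0,0):0^0=0 -> mex({0, 1}) = 2
G(5): splits (0,2):0^1=1 (0,1):0^1=1 (0,0):0^0=0 -> mex({0, 1}) = 2
G(6) = mex({1}) = 0
G(7) = mex({0, 1, 2}) = 3
G(8) = mex({0, 1, 2}) = 3
G(9) = mex({0, 2}) = 1
G(10) = mex({0, 2, 3}) = 1
G(11) = mex({0, 3}) = 1
G(12) = mex({1, 3}) = 0
G(13) = mex({0, 1, 2, 3}) = 4
G(14) = mex({0, 1, 2}) = 3
G(15) = mex({0, 1, 2}) = 3
G(16) = mex({0, 1, 2, 4}) = 3
G(17) = mex({0, 1, 3, 4}) = 2
G(18) = mex({0, 1, 3, 4}) = 2
G(19) = mex({0, 1, 3, 5}) = 2
G(20) = mex({0, 1, 2, 3, 5}) = 4
G(21) = mex({0, 1, 2, 3, 5}) = 4
G(22) = mex({1, 2, 6}) = 0
G(23) = mex({0, 1, 2, 3, 4, 6}) = 5
G(24) = mex({0, 1, 2, 3, 4}) = 5
G(25) = mex({0, 1, 3, 4, 7}) = 2
G(26) = mex({0, 1, 3, 4, 5, 7}) = 2
G(27) = mex({0, 1, 3, 5}) = 2
G(28) = mex({0, 1, 2, 5}) = 3
G(29) = mex({0, 1, 2, 4, 5, 6}) = 3
G(30) = mex({1, 2, 4, 6}) = 0
G(31) = mex({0, 1, 2, 3, 4, 6}) = 5
G(32) = mex({1, 2, 3, 4, 7}) = 0
G(33) = mex({0, 3, 7}) = 1
G(34) = mex({0, 2, 3, 5, 7}) = 1
G(35) = mex({0, 2, 3, 5, 6}) = 1
G(36) = mex({0, 1, 2, 5, 6}) = 3
G(37) = mex({0, 1, 2, 4, 5, 6}) = 3
G(38) = mex({0, 1, 2, 4}) = 3
G(39) = mex({0, 1, 2, 3, 4, 7}) = 5
G(40) = mex({0, 1, 2, 3, 4, 5, 7}) = 6
G(41) = mex({0, 1, 2, 3, 5, 7}) = 4
G(42) = mex({0, 1, 2, 3, 5, 6, 7}) = 4
G(43) = mex({0, 2, 3, 5, 6}) = 1
G(44) = mex({1, 2, 3, 4, 5, 6}) = 0
G(45) = mex({0, 1, 2, 3, 4, 6, 7}) = 5
G(46) = mex({0, 1, 2, 3, 4, 7}) = 5
G(47) = mex({0, 1, 2, 3, 4, 5, 7}) = 6
G(48) = mex({0, 1, 2, 3, 4, 5, 7}) = 6
Therefore G(48) = 6.

6


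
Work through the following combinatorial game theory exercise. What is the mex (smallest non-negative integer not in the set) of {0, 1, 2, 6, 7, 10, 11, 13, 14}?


Set = {0, 1, 2, 6, 7, 10, 11, 13, 14}
0 is in the set.
1 is in the set.
2 is in the set.
3 is NOT in the set. This is the mex.
mex = 3

3


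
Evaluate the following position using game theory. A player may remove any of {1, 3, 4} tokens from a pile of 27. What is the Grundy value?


The subtraction set is S = {1, 3, 4}.
G(k) = mex{ G(k - s) : s in S, s <= k }. We compute iteratively: G(0) = 0.
G(1) = mex({0}) = 1
G(2) = mex({1}) = 0
G(3) = mex({0}) = 1
G(4) = mex({0, 1}) = 2
G(5) = mex({0, 1, 2}) = 3
G(6) = mex({0, 1, 3}) = 2
G(7) = mex({1, 2}) = 0
G(8) = mex({0, 2, 3}) = 1
G(9) = mex({1, 2, 3}) = 0
G(10) = mex({0, 2}) = 1
Observe that G(7)..G(10) = 0, 1, 0, 1 repeats G(0)..G(3) = 0, 1, 0, 1.
For k >= max(S) = 4, G(k) is determined by the previous 4 values G(k-4)..G(k-1); a window of 4 consecutive values has recurred shifted by 7, so by induction G(k + 7) = G(k) for all k >= 0: the sequence is periodic from the start with period 7.
One period: G(0..6) = 0, 1, 0, 1, 2, 3, 2.
27 mod 7 = 6, so G(27) = G(6) = 2.

2


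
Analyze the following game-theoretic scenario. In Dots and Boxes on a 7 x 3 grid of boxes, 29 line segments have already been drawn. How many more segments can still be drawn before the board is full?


Grid: 7 x 3 boxes, i.e. 8 rows and 4 columns of dots.
Horizontal edges: (rows + 1) * cols = 8 * 3 = 24
Vertical edges: rows * (cols + 1) = 7 * 4 = 28
Total edges: 24 + 28 = 52
Edges drawn: 29
Remaining: 52 - 29 = 23

23


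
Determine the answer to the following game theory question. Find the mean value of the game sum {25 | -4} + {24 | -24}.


G1 = {25 | -4}, G2 = {24 | -24}
Each is a switch {a | b} with numbers a > b; its mean value is (a + b)/2, and mean value is additive over game sums: m(G1 + G2) = m(G1) + m(G2).
Mean of G1 = (25 + (-4))/2 = 21/2 = 21/2
Mean of G2 = (24 + (-24))/2 = 0/2 = 0
Mean of G1 + G2 = 21/2 + 0 = 21/2

21/2


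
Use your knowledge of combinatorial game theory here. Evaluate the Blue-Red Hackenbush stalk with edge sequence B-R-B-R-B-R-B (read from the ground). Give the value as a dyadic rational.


Edges (from ground): B-R-B-R-B-R-B
By Berlekamp's sign-expansion rule, a Blue-Red Hackenbush stalk has the value of the surreal number whose sign sequence is the edge sequence with B -> + and R -> -.
Sign sequence: +-+-+-+
Trace the sign expansion in the surreal number tree, starting from 0:
Edge 1: B (sign +) -> bounds (0, +inf), value = 1
Edge 2: R (sign -) -> bounds (0, 1), value = 1/2
Edge 3: B (sign +) -> bounds (1/2, 1), value = 3/4
Edge 4: R (sign -) -> bounds (1/2, 3/4), value = 5/8
Edge 5: B (sign +) -> bounds (5/8, 3/4), value = 11/16
Edge 6: R (sign -) -> bounds (5/8, 11/16), value = 21/32
Edge 7: B (sign +) -> bounds (21/32, 11/16), value = 43/64
Game value = 43/64

43/64


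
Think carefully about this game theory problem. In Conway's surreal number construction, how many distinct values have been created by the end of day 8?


Day 0: {|} = 0 is born. Count = 1.
Day n: the number of surreal numbers born by day n is 2^(n+1) - 1.
By day 0: 2^1 - 1 = 1
By day 1: 2^2 - 1 = 3
By day 2: 2^3 - 1 = 7
By day 3: 2^4 - 1 = 15
By day 4: 2^5 - 1 = 31
By day 5: 2^6 - 1 = 63
By day 6: 2^7 - 1 = 127
By day 7: 2^8 - 1 = 255
By day 8: 2^9 - 1 = 511
By day 8: 511 surreal numbers.

511


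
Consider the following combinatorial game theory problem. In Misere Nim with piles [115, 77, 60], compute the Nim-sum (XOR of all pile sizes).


We need the XOR (exclusive or) of all pile sizes.
After XOR-ing pile 1 (size 115): 0 XOR 115 = 115
After XOR-ing pile 2 (size 77): 115 XOR 77 = 62
After XOR-ing pile 3 (size 60): 62 XOR 60 = 2
The Nim-value of this position is 2.

2


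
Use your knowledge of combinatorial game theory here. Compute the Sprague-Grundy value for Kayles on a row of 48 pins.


Kayles: a move removes 1 or 2 adjacent pins from a contiguous row.
Removing pins from a row of k leaves two independent rows (a, b) with a + b = k - 1 (one pin) or a + b = k - 2 (two pins); an end removal gives a = 0.
By Sprague-Grundy, G(k) = mex{ G(a) XOR G(b) } over all these splits. G(0) = 0.
G(1): splits (0,0):0^0=0 -> mex({0}) = 1
G(2): splits (0,1):0^1=1 (0,0):0^0=0 -> mex({0, 1}) = 2
G(3): splits (0,2):0^2=2 (1,1):1^1=0 (0,1):0^1=1 -> mex({0, 1, 2}) = 3
G(4): splits (0,3):0^3=3 (1,2):1^2=3 (0,2):0^2=2 (1,1):1^1=0 -> mex({0, 2, 3}) = 1
G(5): splits (0,4):0^1=1 (1,3):1^3=2 (2,2):2^2=0 (0,3):0^3=3 (1,2):1^2=3 -> mex({0, 1, 2, 3}) = 4
G(6) = mex({0, 1, 2, 4}) = 3
G(7) = mex({0, 1, 3, 4, 5}) = 2
G(8) = mex({0, 2, 3, 5, 6}) = 1
G(9) = mex({0, 1, 2, 3, 6, 7}) = 4
G(10) = mex({0, 1, 3, 4, 5, 7}) = 2
G(11) = mex({0, 1, 2, 3, 4, 5}) = 6
G(12) = mex({0, 1, 2, 3, 5, 6, 7}) = 4
G(13) = mex({0, 2, 3, 4, 6, 7}) = 1
G(14) = mex({0, 1, 4, 5, 6, 7}) = 2
G(15) = mex({0, 1, 2, 3, 4, 5, 6}) = 7
G(16) = mex({0, 2, 3, 5, 6, 7}) = 1
G(17) = mex({0, 1, 2, 3, 5, 6, 7}) = 4
G(18) = mex({0, 1, 2, 4, 5, 6}) = 3
G(19) = mex({0, 1, 3, 4, 5, 7}) = 2
G(20) = mex({0, 2, 3, 4, 5, 6, 7}) = 1
G(21) = mex({0, 1, 2, 3, 5, 6, 7}) = 4
G(22) = mex({0, 1, 2, 3, 4, 5, 7}) = 6
G(23) = mex({0, 1, 2, 3, 4, 5, 6}) = 7
G(24) = mex({0, 1, 2, 3, 5, 6, 7}) = 4
G(25) = mex({0, 2, 3, 4, 6, 7}) = 1
G(26) = mex({0, 1, 3, 4, 5, 6, 7}) = 2
G(27) = mex({0, 1, 2, 3, 4, 5, 6, 7}) = 8
G(28) = mex({0, 1, 2, 3, 4, 6, 7, 8}) = 5
G(29) = mex({0, 1, 2, 3, 5, 6, 7, 8, 9}) = 4
G(30) = mex({0, 1, 2, 3, 4, 5, 6, 9, 10}) = 7
G(31) = mex({0, 1, 3, 4, 5, 7, 10, 11}) = 2
G(32) = mex({0, 2, 3, 4, 5, 6, 7, 9, 11}) = 1
G(33) = mex({0, 1, 2, 3, 4, 5, 6, 7, 9, 12}) = 8
G(34) = mex({0, 1, 2, 3, 4, 5, 7, 8, 11, 12}) = 6
G(35) = mex({0, 1, 2, 3, 4, 5, 6, 8, 9, 10, 11}) = 7
G(36) = mex({0, 1, 2, 3, 5, 6, 7, 9, 10}) = 4
G(37) = mex({0, 2, 3, 4, 6, 7, 9, 10, 11, 12}) = 1
G(38) = mex({0, 1, 3, 4, 5, 6, 7, 9, 10, 11, 12}) = 2
G(39) = mex({0, 1, 2, 4, 5, 6, 7, 9, 10, 12, 14}) = 3
G(40) = mex({0, 2, 3, 4, 6, 7, 11, 12, 14}) = 1
G(41) = mex({0, 1, 2, 3, 5, 6, 7, 9, 10, 11, 12}) = 4
G(42) = mex({0, 1, 2, 3, 4, 5, 6, 9, 10}) = 7
G(43) = mex({0, 1, 3, 4, 5, 7, 9, 10, 12, 15}) = 2
G(44) = mex({0, 2, 3, 4, 5, 6, 7, 9, 10, 12, 15}) = 1
G(45) = mex({0, 1, 2, 3, 4, 5, 6, 7, 9, 10, 12, 14}) = 8
G(46) = mex({0, 1, 3, 4, 5, 7, 8, 11, 12, 14}) = 2
G(47) = mex({0, 1, 2, 3, 4, 5, 6, 8, 9, 10, 11, 12}) = 7
G(48) = mex({0, 1, 2, 3, 5, 6, 7, 9, 10}) = 4
Therefore G(48) = 4.

4


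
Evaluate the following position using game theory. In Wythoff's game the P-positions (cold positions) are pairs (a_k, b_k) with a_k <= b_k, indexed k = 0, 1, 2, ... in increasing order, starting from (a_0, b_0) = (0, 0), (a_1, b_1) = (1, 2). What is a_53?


By Wythoff's theorem, a_k = floor(k * phi) and b_k = floor(k * phi^2) = a_k + k, where phi = (1 + sqrt(5))/2 is the golden ratio.
phi = (1 + sqrt(5))/2 = 1.618034
k = 53
k * phi = 53 * 1.618034 = 85.755801
a_53 = floor(k * phi) = 85

85


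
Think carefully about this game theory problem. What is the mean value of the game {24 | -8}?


Game = {24 | -8}, a switch {a | b} with numbers a > b.
Its thermograph has left wall a - t and right wall b + t, which meet at t = (a - b)/2, where both equal (a + b)/2. So the mast (mean value) is at (a + b)/2.
Mean = (24 + (-8))/2 = 16/2 = 8

8


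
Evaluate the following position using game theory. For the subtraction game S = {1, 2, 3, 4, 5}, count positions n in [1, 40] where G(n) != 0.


Subtraction set S = {1, 2, 3, 4, 5}, so G(n) = n mod 6.
G(n) = 0 when n is a multiple of 6.
Multiples of 6 in [1, 40]: 6
N-positions (nonzero Grundy) = 40 - 6 = 34

34


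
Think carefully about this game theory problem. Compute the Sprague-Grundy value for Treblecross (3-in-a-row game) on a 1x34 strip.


Treblecross: place X on empty cells; 3-in-a-row wins.
Playing within two cells of an existing X lets the opponent win at once, so sensible play treats the cells i-2..i+2 around each X as dead. The player left with no safe cell loses, so this is a normal-play take-away game on strips of safe cells.
Placing X at cell i (0-indexed) of a strip of k safe cells leaves independent strips of sizes max(0, i-2) and max(0, k-i-3). Hence G(k) = mex{ G(max(0,i-2)) XOR G(max(0,k-i-3)) : 0 <= i < k }, with G(0) = 0.
G(1): splits (0,0):0^0=0 -> mex({0}) = 1
G(2): splits (0,0):0^0=0 -> mex({0}) = 1
G(3): splits (0,0):0^0=0 -> mex({0}) = 1
G(4): splits (0,1):0^1=1 (0,0):0^0=0 -> mex({0, 1}) = 2
G(5): splits (0,2):0^1=1 (0,1):0^1=1 (0,0):0^0=0 -> mex({0, 1}) = 2
G(6) = mex({1}) = 0
G(7) = mex({0, 1, 2}) = 3
G(8) = mex({0, 1, 2}) = 3
G(9) = mex({0, 2}) = 1
G(10) = mex({0, 2, 3}) = 1
G(11) = mex({0, 3}) = 1
G(12) = mex({1, 3}) = 0
G(13) = mex({0, 1, 2, 3}) = 4
G(14) = mex({0, 1, 2}) = 3
G(15) = mex({0, 1, 2}) = 3
G(16) = mex({0, 1, 2, 4}) = 3
G(17) = mex({0, 1, 3, 4}) = 2
G(18) = mex({0, 1, 3, 4}) = 2
G(19) = mex({0, 1, 3, 5}) = 2
G(20) = mex({0, 1, 2, 3, 5}) = 4
G(21) = mex({0, 1, 2, 3, 5}) = 4
G(22) = mex({1, 2, 6}) = 0
G(23) = mex({0, 1, 2, 3, 4, 6}) = 5
G(24) = mex({0, 1, 2, 3, 4}) = 5
G(25) = mex({0, 1, 3, 4, 7}) = 2
G(26) = mex({0, 1, 3, 4, 5, 7}) = 2
G(27) = mex({0, 1, 3, 5}) = 2
G(28) = mex({0, 1, 2, 5}) = 3
G(29) = mex({0, 1, 2, 4, 5, 6}) = 3
G(30) = mex({1, 2, 4, 6}) = 0
G(31) = mex({0, 1, 2, 3, 4, 6}) = 5
G(32) = mex({1, 2, 3, 4, 7}) = 0
G(33) = mex({0, 3, 7}) = 1
G(34) = mex({0, 2, 3, 5, 7}) = 1
Therefore G(34) = 1.

1


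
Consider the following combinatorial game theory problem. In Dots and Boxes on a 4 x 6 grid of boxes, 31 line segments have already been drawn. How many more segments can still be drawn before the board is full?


Grid: 4 x 6 boxes, i.e. 5 rows and 7 columns of dots.
Horizontal edges: (rows + 1) * cols = 5 * 6 = 30
Vertical edges: rows * (cols + 1) = 4 * 7 = 28
Total edges: 30 + 28 = 58
Edges drawn: 31
Remaining: 58 - 31 = 27

27


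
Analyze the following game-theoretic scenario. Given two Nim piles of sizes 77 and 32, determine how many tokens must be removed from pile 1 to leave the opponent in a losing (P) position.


Piles: 77 and 32
Current XOR: 77 XOR 32 = 109 (non-zero, so this is an N-position).
To make the XOR zero, we need to find a move that balances the piles.
For pile 1 (size 77): target = 77 XOR 109 = 32
We reduce pile 1 from 77 to 32.
Tokens removed: 77 - 32 = 45
Verification: 32 XOR 32 = 0

45


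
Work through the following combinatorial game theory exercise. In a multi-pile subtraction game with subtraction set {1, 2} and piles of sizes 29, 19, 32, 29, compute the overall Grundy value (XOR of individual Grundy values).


Subtraction set: {1, 2}
For this subtraction set, G(n) = n mod 3 (period = max + 1 = 3).
Pile 1 (size 29): G(29) = 29 mod 3 = 2
Pile 2 (size 19): G(19) = 19 mod 3 = 1
Pile 3 (size 32): G(32) = 32 mod 3 = 2
Pile 4 (size 29): G(29) = 29 mod 3 = 2
Total Grundy value = XOR of all: 2 XOR 1 XOR 2 XOR 2 = 3

3


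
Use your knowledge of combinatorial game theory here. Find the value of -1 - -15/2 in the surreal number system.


x = -1, y = -15/2
Converting to common denominator: 2
x = -2/2, y = -15/2
x - y = -1 - -15/2 = 13/2

13/2


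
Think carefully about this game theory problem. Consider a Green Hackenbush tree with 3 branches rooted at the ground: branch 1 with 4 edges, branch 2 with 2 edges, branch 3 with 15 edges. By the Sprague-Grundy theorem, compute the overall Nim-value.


The tree has 3 branches from the ground vertex.
In Green Hackenbush, the Nim-value of a simple path of length k is k.
Branch 1: length 4, Nim-value = 4
Branch 2: length 2, Nim-value = 2
Branch 3: length 15, Nim-value = 15
Total Nim-value = XOR of all branch values:
0 XOR 4 = 4
4 XOR 2 = 6
6 XOR 15 = 9
Nim-value of the tree = 9

9


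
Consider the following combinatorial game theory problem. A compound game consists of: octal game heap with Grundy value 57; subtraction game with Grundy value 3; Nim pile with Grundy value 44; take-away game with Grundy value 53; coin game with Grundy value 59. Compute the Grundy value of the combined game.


By the Sprague-Grundy theorem, the Grundy value of a sum of games is the XOR of individual Grundy values.
octal game heap: Grundy value = 57. Running XOR: 0 XOR 57 = 57
subtraction game: Grundy value = 3. Running XOR: 57 XOR 3 = 58
Nim pile: Grundy value = 44. Running XOR: 58 XOR 44 = 22
take-away game: Grundy value = 53. Running XOR: 22 XOR 53 = 35
coin game: Grundy value = 59. Running XOR: 35 XOR 59 = 24
The combined Grundy value is 24.

24


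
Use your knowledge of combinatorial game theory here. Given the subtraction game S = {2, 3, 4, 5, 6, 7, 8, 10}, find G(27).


The subtraction set is S = {2, 3, 4, 5, 6, 7, 8, 10}.
G(k) = mex{ G(k - s) : s in S, s <= k }. We compute iteratively: G(0) = 0.
G(1) = mex({}) = 0
G(2) = mex({0}) = 1
G(3) = mex({0}) = 1
G(4) = mex({0, 1}) = 2
G(5) = mex({0, 1}) = 2
G(6) = mex({0, 1, 2}) = 3
G(7) = mex({0, 1, 2}) = 3
G(8) = mex({0, 1, 2, 3}) = 4
G(9) = mex({0, 1, 2, 3}) = 4
G(10) = mex({0, 1, 2, 3, 4}) = 5
G(11) = mex({0, 1, 2, 3, 4}) = 5
G(12) = mex({1, 2, 3, 4, 5}) = 0
G(13) = mex({1, 2, 3, 4, 5}) = 0
G(14) = mex({0, 2, 3, 4, 5}) = 1
G(15) = mex({0, 2, 3, 4, 5}) = 1
G(16) = mex({0, 1, 3, 4, 5}) = 2
G(17) = mex({0, 1, 3, 4, 5}) = 2
G(18) = mex({0, 1, 2, 4, 5}) = 3
G(19) = mex({0, 1, 2, 4, 5}) = 3
G(20) = mex({0, 1, 2, 3, 5}) = 4
G(21) = mex({0, 1, 2, 3, 5}) = 4
Observe that G(12)..G(21) = 0, 0, 1, 1, 2, 2, 3, 3, 4, 4 repeats G(0)..G(9) = 0, 0, 1, 1, 2, 2, 3, 3, 4, 4.
For k >= max(S) = 10, G(k) is determined by the previous 10 values G(k-10)..G(k-1); a window of 10 consecutive values has recurred shifted by 12, so by induction G(k + 12) = G(k) for all k >= 0: the sequence is periodic from the start with period 12.
One period: G(0..11) = 0, 0, 1, 1, 2, 2, 3, 3, 4, 4, 5, 5.
27 mod 12 = 3, so G(27) = G(3) = 1.

1


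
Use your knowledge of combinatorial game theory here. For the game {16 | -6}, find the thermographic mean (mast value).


Game = {16 | -6}, a switch {a | b} with numbers a > b.
Its thermograph has left wall a - t and right wall b + t, which meet at t = (a - b)/2, where both equal (a + b)/2. So the mast (mean value) is at (a + b)/2.
Mean = (16 + (-6))/2 = 10/2 = 5

5


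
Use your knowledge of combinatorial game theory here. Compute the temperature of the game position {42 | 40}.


The game is {42 | 40}, a switch {a | b} with numbers a > b.
Cooling {a | b} by t gives {a - t | b + t}, which stops being hot when a - t = b + t, i.e. at t = (a - b)/2. So the temperature of a switch is (a - b)/2.
Temperature = (Left option - Right option) / 2
= (42 - (40)) / 2
= 2 / 2
= 1

1


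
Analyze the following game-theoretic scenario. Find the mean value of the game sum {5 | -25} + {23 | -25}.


G1 = {5 | -25}, G2 = {23 | -25}
Each is a switch {a | b} with numbers a > b; its mean value is (a + b)/2, and mean value is additive over game sums: m(G1 + G2) = m(G1) + m(G2).
Mean of G1 = (5 + (-25))/2 = -20/2 = -10
Mean of G2 = (23 + (-25))/2 = -2/2 = -1
Mean of G1 + G2 = -10 + -1 = -11

-11


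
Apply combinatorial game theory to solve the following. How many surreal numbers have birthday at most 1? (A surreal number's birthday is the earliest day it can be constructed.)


Day 0: {|} = 0 is born. Count = 1.
Day n: the number of surreal numbers born by day n is 2^(n+1) - 1.
By day 0: 2^1 - 1 = 1
By day 1: 2^2 - 1 = 3
By day 1: 3 surreal numbers.

3


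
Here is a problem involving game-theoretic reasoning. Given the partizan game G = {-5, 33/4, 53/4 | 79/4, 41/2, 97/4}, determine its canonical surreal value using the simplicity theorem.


Left options: {-5, 33/4, 53/4}, max = 53/4
Right options: {79/4, 41/2, 97/4}, min = 79/4
All options are numbers and max(Left) < min(Right), so by the simplicity theorem the value is the simplest (earliest-born) number strictly between 53/4 and 79/4.
Integers 14 through 19 all lie strictly between 53/4 and 79/4.
Among integers, the simplest (lowest birthday = smallest |n|; 0 is born on day 0, +-n on day n) is 14.
No non-integer in the interval can be simpler: if x is a non-integer in the interval, then floor(x) or ceil(x) also lies in the interval (the interval contains an integer), and both are proper prefixes of x's sign expansion, i.e. born earlier. So the game value is 14.
Game value = 14

14


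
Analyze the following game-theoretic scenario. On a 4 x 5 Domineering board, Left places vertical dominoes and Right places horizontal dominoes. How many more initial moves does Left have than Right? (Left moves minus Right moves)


Board is 4 x 5 (rows x cols).
Left (vertical) placements: (rows-1) * cols = 3 * 5 = 15
Right (horizontal) placements: rows * (cols-1) = 4 * 4 = 16
Advantage = Left - Right = 15 - 16 = -1

-1


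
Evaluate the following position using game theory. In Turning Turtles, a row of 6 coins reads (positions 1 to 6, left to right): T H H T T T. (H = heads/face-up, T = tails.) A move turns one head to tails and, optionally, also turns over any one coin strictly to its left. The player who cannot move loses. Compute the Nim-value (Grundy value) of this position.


Coins: T H H T T T
Key fact: a single head at position k behaves exactly like a Nim heap of size k (turning it to T and optionally flipping a coin at j < k corresponds to moving the heap from k to j, or to 0), and heads combine as a disjunctive sum (two heads at the same place would cancel, matching j XOR j = 0). So the Nim-value is the XOR of the 1-indexed positions of the heads.
Face-up positions (1-indexed): [2, 3]
XOR 0 with 2: 0 XOR 2 = 2
XOR 2 with 3: 2 XOR 3 = 1
Nim-value = 1

1


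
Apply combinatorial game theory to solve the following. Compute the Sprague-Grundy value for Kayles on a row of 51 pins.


Kayles: a move removes 1 or 2 adjacent pins from a contiguous row.
Removing pins from a row of k leaves two independent rows (a, b) with a + b = k - 1 (one pin) or a + b = k - 2 (two pins); an end removal gives a = 0.
By Sprague-Grundy, G(k) = mex{ G(a) XOR G(b) } over all these splits. G(0) = 0.
G(1): splits (0,0):0^0=0 -> mex({0}) = 1
G(2): splits (0,1):0^1=1 (0,0):0^0=0 -> mex({0, 1}) = 2
G(3): splits (0,2):0^2=2 (1,1):1^1=0 (0,1):0^1=1 -> mex({0, 1, 2}) = 3
G(4): splits (0,3):0^3=3 (1,2):1^2=3 (0,2):0^2=2 (1,1):1^1=0 -> mex({0, 2, 3}) = 1
G(5): splits (0,4):0^1=1 (1,3):1^3=2 (2,2):2^2=0 (0,3):0^3=3 (1,2):1^2=3 -> mex({0, 1, 2, 3}) = 4
G(6) = mex({0, 1, 2, 4}) = 3
G(7) = mex({0, 1, 3, 4, 5}) = 2
G(8) = mex({0, 2, 3, 5, 6}) = 1
G(9) = mex({0, 1, 2, 3, 6, 7}) = 4
G(10) = mex({0, 1, 3, 4, 5, 7}) = 2
G(11) = mex({0, 1, 2, 3, 4, 5}) = 6
G(12) = mex({0, 1, 2, 3, 5, 6, 7}) = 4
G(13) = mex({0, 2, 3, 4, 6, 7}) = 1
G(14) = mex({0, 1, 4, 5, 6, 7}) = 2
G(15) = mex({0, 1, 2, 3, 4, 5, 6}) = 7
G(16) = mex({0, 2, 3, 5, 6, 7}) = 1
G(17) = mex({0, 1, 2, 3, 5, 6, 7}) = 4
G(18) = mex({0, 1, 2, 4, 5, 6}) = 3
G(19) = mex({0, 1, 3, 4, 5, 7}) = 2
G(20) = mex({0, 2, 3, 4, 5, 6, 7}) = 1
G(21) = mex({0, 1, 2, 3, 5, 6, 7}) = 4
G(22) = mex({0, 1, 2, 3, 4, 5, 7}) = 6
G(23) = mex({0, 1, 2, 3, 4, 5, 6}) = 7
G(24) = mex({0, 1, 2, 3, 5, 6, 7}) = 4
G(25) = mex({0, 2, 3, 4, 6, 7}) = 1
G(26) = mex({0, 1, 3, 4, 5, 6, 7}) = 2
G(27) = mex({0, 1, 2, 3, 4, 5, 6, 7}) = 8
G(28) = mex({0, 1, 2, 3, 4, 6, 7, 8}) = 5
G(29) = mex({0, 1, 2, 3, 5, 6, 7, 8, 9}) = 4
G(30) = mex({0, 1, 2, 3, 4, 5, 6, 9, 10}) = 7
G(31) = mex({0, 1, 3, 4, 5, 7, 10, 11}) = 2
G(32) = mex({0, 2, 3, 4, 5, 6, 7, 9, 11}) = 1
G(33) = mex({0, 1, 2, 3, 4, 5, 6, 7, 9, 12}) = 8
G(34) = mex({0, 1, 2, 3, 4, 5, 7, 8, 11, 12}) = 6
G(35) = mex({0, 1, 2, 3, 4, 5, 6, 8, 9, 10, 11}) = 7
G(36) = mex({0, 1, 2, 3, 5, 6, 7, 9, 10}) = 4
G(37) = mex({0, 2, 3, 4, 6, 7, 9, 10, 11, 12}) = 1
G(38) = mex({0, 1, 3, 4, 5, 6, 7, 9, 10, 11, 12}) = 2
G(39) = mex({0, 1, 2, 4, 5, 6, 7, 9, 10, 12, 14}) = 3
G(40) = mex({0, 2, 3, 4, 6, 7, 11, 12, 14}) = 1
G(41) = mex({0, 1, 2, 3, 5, 6, 7, 9, 10, 11, 12}) = 4
G(42) = mex({0, 1, 2, 3, 4, 5, 6, 9, 10}) = 7
G(43) = mex({0, 1, 3, 4, 5, 7, 9, 10, 12, 15}) = 2
G(44) = mex({0, 2, 3, 4, 5, 6, 7, 9, 10, 12, 15}) = 1
G(45) = mex({0, 1, 2, 3, 4, 5, 6, 7, 9, 10, 12, 14}) = 8
G(46) = mex({0, 1, 3, 4, 5, 7, 8, 11, 12, 14}) = 2
G(47) = mex({0, 1, 2, 3, 4, 5, 6, 8, 9, 10, 11, 12}) = 7
G(48) = mex({0, 1, 2, 3, 5, 6, 7, 9, 10}) = 4
G(49) = mex({0, 2, 3, 4, 6, 7, 9, 10, 11, 12, 15}) = 1
G(50) = mex({0, 1, 4, 5, 6, 7, 9, 11, 12, 14, 15}) = 2
G(51) = mex({0, 1, 2, 3, 4, 5, 6, 7, 9, 12, 14, 15}) = 8
Therefore G(51) = 8.

8


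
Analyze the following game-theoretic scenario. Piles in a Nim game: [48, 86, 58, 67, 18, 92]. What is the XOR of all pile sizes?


We need the XOR (exclusive or) of all pile sizes.
After XOR-ing pile 1 (size 48): 0 XOR 48 = 48
After XOR-ing pile 2 (size 86): 48 XOR 86 = 102
After XOR-ing pile 3 (size 58): 102 XOR 58 = 92
After XOR-ing pile 4 (size 67): 92 XOR 67 = 31
After XOR-ing pile 5 (size 18): 31 XOR 18 = 13
After XOR-ing pile 6 (size 92): 13 XOR 92 = 81
The Nim-value of this position is 81.

81


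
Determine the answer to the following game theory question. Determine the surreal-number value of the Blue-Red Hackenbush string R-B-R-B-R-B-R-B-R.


Edges (from ground): R-B-R-B-R-B-R-B-R
By Berlekamp's sign-expansion rule, a Blue-Red Hackenbush stalk has the value of the surreal number whose sign sequence is the edge sequence with B -> + and R -> -.
Sign sequence: -+-+-+-+-
Trace the sign expansion in the surreal number tree, starting from 0:
Edge 1: R (sign -) -> bounds (-inf, 0), value = -1
Edge 2: B (sign +) -> bounds (-1, 0), value = -1/2
Edge 3: R (sign -) -> bounds (-1, -1/2), value = -3/4
Edge 4: B (sign +) -> bounds (-3/4, -1/2), value = -5/8
Edge 5: R (sign -) -> bounds (-3/4, -5/8), value = -11/16
Edge 6: B (sign +) -> bounds (-11/16, -5/8), value = -21/32
Edge 7: R (sign -) -> bounds (-11/16, -21/32), value = -43/64
Edge 8: B (sign +) -> bounds (-43/64, -21/32), value = -85/128
Edge 9: R (sign -) -> bounds (-43/64, -85/128), value = -171/256
Game value = -171/256

-171/256


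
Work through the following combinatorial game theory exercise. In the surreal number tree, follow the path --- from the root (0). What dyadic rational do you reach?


Sign expansion: ---
Rule: track bounds (lo, hi), initially (-inf, +inf). On '+', the current value becomes lo and we move to the simplest number in (value, hi): value + 1 if hi = +inf, otherwise the midpoint (value + hi)/2. On '-', the current value becomes hi and we move to value - 1 if lo = -inf, otherwise the midpoint (lo + value)/2.
Start at 0.
Step 1: sign = -, move left. Bounds: (-inf, 0). Value = -1
Step 2: sign = -, move left. Bounds: (-inf, -1). Value = -2
Step 3: sign = -, move left. Bounds: (-inf, -2). Value = -3
The surreal number with sign expansion --- is -3.

-3


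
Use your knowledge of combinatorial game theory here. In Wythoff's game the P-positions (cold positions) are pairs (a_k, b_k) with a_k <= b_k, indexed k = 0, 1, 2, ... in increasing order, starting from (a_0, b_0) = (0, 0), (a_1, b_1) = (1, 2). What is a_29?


By Wythoff's theorem, a_k = floor(k * phi) and b_k = floor(k * phi^2) = a_k + k, where phi = (1 + sqrt(5))/2 is the golden ratio.
phi = (1 + sqrt(5))/2 = 1.618034
k = 29
k * phi = 29 * 1.618034 = 46.922986
a_29 = floor(k * phi) = 46

46


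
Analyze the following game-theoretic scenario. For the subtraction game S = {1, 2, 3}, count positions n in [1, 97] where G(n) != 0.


Subtraction set S = {1, 2, 3}, so G(n) = n mod 4.
G(n) = 0 when n is a multiple of 4.
Multiples of 4 in [1, 97]: 24
N-positions (nonzero Grundy) = 97 - 24 = 73

73


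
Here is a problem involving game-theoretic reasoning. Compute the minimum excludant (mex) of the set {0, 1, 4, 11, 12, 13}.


Set = {0, 1, 4, 11, 12, 13}
0 is in the set.
1 is in the set.
2 is NOT in the set. This is the mex.
mex = 2

2


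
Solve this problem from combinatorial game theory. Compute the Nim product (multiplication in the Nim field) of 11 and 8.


Nim multiplication is bilinear over XOR: (u XOR v) * w = (u*w) XOR (v*w).
So we split each operand into its bit components and XOR the pairwise Nim products.
11 = 1 + 2 + 8 (as XOR of powers of 2).
8 = 8 (as XOR of powers of 2).
Using the standard Nim-product table on single bits:
  2*2 = 3,   2*4 = 8,   2*8 = 12,
  4*4 = 6,   4*8 = 11,  8*8 = 13,
and  1*x = x (identity), k*l = l*k (commutative).
Pairwise Nim products:
  1 * 8 = 8
  2 * 8 = 12
  8 * 8 = 13
XOR them: 8 XOR 12 XOR 13 = 9.
Result: 11 * 8 = 9 (in Nim).

9


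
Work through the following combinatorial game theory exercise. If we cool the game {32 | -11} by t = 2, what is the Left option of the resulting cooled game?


Original game: {32 | -11} (a switch {a | b} with a > b).
Cooling by t (for t below the temperature (a - b)/2 = 43/2) taxes each move by t: {a | b} cooled by t is {a - t | b + t}.
Cooling amount: t = 2
Cooled Left option: 32 - 2 = 30
Cooled Right option: -11 + 2 = -9
Cooled game: {30 | -9}
Left option = 30

30


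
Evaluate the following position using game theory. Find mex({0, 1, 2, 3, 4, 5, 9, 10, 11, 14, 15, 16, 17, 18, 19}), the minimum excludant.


Set = {0, 1, 2, 3, 4, 5, 9, 10, 11, 14, 15, 16, 17, 18, 19}
0 is in the set.
1 is in the set.
2 is in the set.
3 is in the set.
4 is in the set.
5 is in the set.
6 is NOT in the set. This is the mex.
mex = 6

6


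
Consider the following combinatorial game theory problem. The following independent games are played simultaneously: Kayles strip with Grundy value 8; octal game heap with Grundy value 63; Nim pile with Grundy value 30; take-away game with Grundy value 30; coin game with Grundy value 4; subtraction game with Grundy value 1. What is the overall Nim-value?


By the Sprague-Grundy theorem, the Grundy value of a sum of games is the XOR of individual Grundy values.
Kayles strip: Grundy value = 8. Running XOR: 0 XOR 8 = 8
octal game heap: Grundy value = 63. Running XOR: 8 XOR 63 = 55
Nim pile: Grundy value = 30. Running XOR: 55 XOR 30 = 41
take-away game: Grundy value = 30. Running XOR: 41 XOR 30 = 55
coin game: Grundy value = 4. Running XOR: 55 XOR 4 = 51
subtraction game: Grundy value = 1. Running XOR: 51 XOR 1 = 50
The combined Grundy value is 50.

50


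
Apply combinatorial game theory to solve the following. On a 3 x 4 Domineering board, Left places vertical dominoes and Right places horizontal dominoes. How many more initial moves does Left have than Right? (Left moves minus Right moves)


Board is 3 x 4 (rows x cols).
Left (vertical) placements: (rows-1) * cols = 2 * 4 = 8
Right (horizontal) placements: rows * (cols-1) = 3 * 3 = 9
Advantage = Left - Right = 8 - 9 = -1

-1


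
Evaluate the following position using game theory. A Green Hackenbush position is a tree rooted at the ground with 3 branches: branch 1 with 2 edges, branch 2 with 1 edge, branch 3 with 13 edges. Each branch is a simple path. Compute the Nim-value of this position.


The tree has 3 branches from the ground vertex.
In Green Hackenbush, the Nim-value of a simple path of length k is k.
Branch 1: length 2, Nim-value = 2
Branch 2: length 1, Nim-value = 1
Branch 3: length 13, Nim-value = 13
Total Nim-value = XOR of all branch values:
0 XOR 2 = 2
2 XOR 1 = 3
3 XOR 13 = 14
Nim-value of the tree = 14

14


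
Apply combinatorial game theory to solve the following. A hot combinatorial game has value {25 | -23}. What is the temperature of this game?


The game is {25 | -23}, a switch {a | b} with numbers a > b.
Cooling {a | b} by t gives {a - t | b + t}, which stops being hot when a - t = b + t, i.e. at t = (a - b)/2. So the temperature of a switch is (a - b)/2.
Temperature = (Left option - Right option) / 2
= (25 - (-23)) / 2
= 48 / 2
= 24

24


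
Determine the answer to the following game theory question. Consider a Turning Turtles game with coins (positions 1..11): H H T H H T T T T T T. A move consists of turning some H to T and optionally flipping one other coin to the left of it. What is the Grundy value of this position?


Coins: H H T H H T T T T T T
Key fact: a single head at position k behaves exactly like a Nim heap of size k (turning it to T and optionally flipping a coin at j < k corresponds to moving the heap from k to j, or to 0), and heads combine as a disjunctive sum (two heads at the same place would cancel, matching j XOR j = 0). So the Nim-value is the XOR of the 1-indexed positions of the heads.
Face-up positions (1-indexed): [1, 2, 4, 5]
XOR 0 with 1: 0 XOR 1 = 1
XOR 1 with 2: 1 XOR 2 = 3
XOR 3 with 4: 3 XOR 4 = 7
XOR 7 with 5: 7 XOR 5 = 2
Nim-value = 2

2
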